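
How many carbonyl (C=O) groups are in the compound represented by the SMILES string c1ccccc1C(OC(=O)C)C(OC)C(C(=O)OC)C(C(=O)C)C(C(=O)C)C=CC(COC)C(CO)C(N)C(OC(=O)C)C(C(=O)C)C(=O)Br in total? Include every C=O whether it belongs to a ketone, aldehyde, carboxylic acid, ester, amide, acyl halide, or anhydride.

CH(OCOCH3): ester, 1 C=O (running total 1).
CH(COOCH3): ester, 1 C=O (running total 2).
CH(COCH3): ketone, 1 C=O (running total 3).
CH(COCH3): ketone, 1 C=O (running total 4).
CH(OCOCH3): ester, 1 C=O (running total 5).
CH(COCH3): ketone, 1 C=O (running total 6).
COBr: acyl halide, 1 C=O (running total 7).

7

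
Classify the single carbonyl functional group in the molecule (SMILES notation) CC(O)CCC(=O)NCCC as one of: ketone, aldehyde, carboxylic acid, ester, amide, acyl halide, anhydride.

amide

The carbonyl is in the CH2CONHCH2 segment: –C(=O)–N– linkage → amide (the N is not an amine).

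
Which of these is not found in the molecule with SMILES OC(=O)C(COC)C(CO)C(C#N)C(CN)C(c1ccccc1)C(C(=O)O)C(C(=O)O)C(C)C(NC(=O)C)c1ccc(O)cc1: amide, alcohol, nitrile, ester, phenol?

phenol: present (C6H4OH — –OH attached directly to an aromatic ring → phenol (not alcohol); the ring itself is an arene).
amide: present (CH(NHCOCH3) — pendant –NHC(=O)CH3: N bonded to a carbonyl → amide (not amine)).
nitrile: present (CH(CN) — pendant –C≡N: nitrile).
alcohol: present (CH(CH2OH) — pendant –CH2OH on an sp³ backbone C → alcohol).
ester: no segment matches this pattern.

ester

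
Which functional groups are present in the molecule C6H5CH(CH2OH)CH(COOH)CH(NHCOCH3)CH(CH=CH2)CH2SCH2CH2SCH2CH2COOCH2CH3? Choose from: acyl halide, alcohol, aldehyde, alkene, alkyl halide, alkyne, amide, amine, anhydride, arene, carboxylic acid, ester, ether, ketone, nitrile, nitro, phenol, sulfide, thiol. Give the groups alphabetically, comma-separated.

alcohol, alkene, amide, arene, carboxylic acid, ester, sulfide

Taking each segment in turn:
  C6H5: C6H5– phenyl ring → arene.
  CH(CH2OH): pendant –CH2OH on an sp³ backbone C → alcohol.
  CH(COOH): pendant –COOH: carbonyl C bonded to C and –OH → carboxylic acid.
  CH(NHCOCH3): pendant –NHC(=O)CH3: N bonded to a carbonyl → amide (not amine).
  CH(CH=CH2): pendant –CH=CH2: C=C double bond → alkene.
  CH2SCH2: C–S–C linkage → sulfide (thioether).
  CH2SCH2: C–S–C linkage → sulfide (thioether).
  COOCH2CH3: –C(=O)OCH2CH3: carbonyl C bonded to C and to –OEt → ester.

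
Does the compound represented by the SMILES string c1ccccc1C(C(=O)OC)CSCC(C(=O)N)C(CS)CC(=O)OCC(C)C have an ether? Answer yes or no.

Taking each segment in turn:
  C6H5: C6H5– phenyl ring → arene.
  CH(COOCH3): pendant –COOCH3: carbonyl C bonded to C and –OCH3 → ester.
  CH2SCH2: C–S–C linkage → sulfide (thioether).
  CH(CONH2): pendant –CONH2: carbonyl C bonded to C and N → amide.
  CH(CH2SH): pendant –CH2SH → thiol.
  CH2COOCH2: –C(=O)–O–C with C on the carbonyl side → ester.
In each of CH(COOCH3) and CH2COOCH2, the C–O–C oxygen is adjacent to a C=O, so it belongs to an ester, not an ether.
The groups actually present are: amide, arene, ester, sulfide, thiol.

no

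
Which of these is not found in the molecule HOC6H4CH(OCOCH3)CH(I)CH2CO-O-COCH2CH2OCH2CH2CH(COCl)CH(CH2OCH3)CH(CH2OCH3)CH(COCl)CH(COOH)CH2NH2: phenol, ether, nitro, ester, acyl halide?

nitro

acyl halide: present (CH(COCl) — pendant –C(=O)X: carbonyl C bonded to C and halogen → acyl halide).
ester: present (CH(OCOCH3) — pendant –OC(=O)CH3: an acyloxy group → ester).
phenol: present (HOC6H4 — –OH attached directly to an aromatic ring → phenol (not alcohol); the ring itself is an arene).
ether: present (CH2OCH2 — C–O–C with sp³ carbons on both sides and no adjacent C=O → ether).
nitro: no segment matches this pattern.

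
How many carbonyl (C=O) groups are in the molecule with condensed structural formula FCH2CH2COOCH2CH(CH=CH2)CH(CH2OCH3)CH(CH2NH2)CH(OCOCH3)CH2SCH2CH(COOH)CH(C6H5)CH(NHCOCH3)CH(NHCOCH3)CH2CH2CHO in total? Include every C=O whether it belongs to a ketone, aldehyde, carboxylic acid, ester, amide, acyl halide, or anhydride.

6

CH2COOCH2: ester, 1 C=O (running total 1).
CH(OCOCH3): ester, 1 C=O (running total 2).
CH(COOH): carboxylic acid, 1 C=O (running total 3).
CH(NHCOCH3): amide, 1 C=O (running total 4).
CH(NHCOCH3): amide, 1 C=O (running total 5).
CHO: aldehyde, 1 C=O (running total 6).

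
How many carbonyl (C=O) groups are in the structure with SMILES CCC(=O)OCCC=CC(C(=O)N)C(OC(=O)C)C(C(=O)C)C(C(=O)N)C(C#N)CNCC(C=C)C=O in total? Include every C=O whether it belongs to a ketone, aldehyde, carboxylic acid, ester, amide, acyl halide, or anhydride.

6

CH2COOCH2: ester, 1 C=O (running total 1).
CH(CONH2): amide, 1 C=O (running total 2).
CH(OCOCH3): ester, 1 C=O (running total 3).
CH(COCH3): ketone, 1 C=O (running total 4).
CH(CONH2): amide, 1 C=O (running total 5).
CHO: aldehyde, 1 C=O (running total 6).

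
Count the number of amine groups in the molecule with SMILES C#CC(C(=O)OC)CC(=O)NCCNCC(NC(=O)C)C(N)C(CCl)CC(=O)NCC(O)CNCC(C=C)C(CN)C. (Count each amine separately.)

Taking each segment in turn:
  HC≡C: C≡C triple bond → alkyne.
  CH(COOCH3): pendant –COOCH3: carbonyl C bonded to C and –OCH3 → ester.
  CH2CONHCH2: –C(=O)–N– linkage → amide (the N is not an amine).
  CH2NHCH2: C–N–C with sp³ carbons and no adjacent C=O → amine (secondary).
  CH(NHCOCH3): pendant –NHC(=O)CH3: N bonded to a carbonyl → amide (not amine).
  CH(NH2): –NH2 on an sp³ carbon with no adjacent C=O → amine.
  CH(CH2Cl): pendant –CH2X: halogen on sp³ carbon → alkyl halide.
  CH2CONHCH2: –C(=O)–N– linkage → amide (the N is not an amine).
  CH(OH): –OH on an sp³ carbon → alcohol (secondary).
  CH2NHCH2: C–N–C with sp³ carbons and no adjacent C=O → amine (secondary).
  CH(CH=CH2): pendant –CH=CH2: C=C double bond → alkene.
  CH(CH2NH2): pendant –CH2NH2: N on sp³ C, no adjacent C=O → amine.
Amine appears at: CH2NHCH2, CH(NH2), CH2NHCH2, CH(CH2NH2) → 4.

4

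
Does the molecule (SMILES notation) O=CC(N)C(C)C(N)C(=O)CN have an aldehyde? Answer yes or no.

terminal –CHO: carbonyl C bonded to H and C → aldehyde.
–NH2 on an sp³ carbon with no adjacent C=O → amine.
–NH2 on an sp³ carbon with no adjacent C=O → amine.
–C(=O)– with carbon on both sides → ketone.
–NH2 on an sp³ carbon with no adjacent C=O → amine.
The OHC segment supplies the aldehyde: terminal –CHO: carbonyl C bonded to H and C → aldehyde.

yes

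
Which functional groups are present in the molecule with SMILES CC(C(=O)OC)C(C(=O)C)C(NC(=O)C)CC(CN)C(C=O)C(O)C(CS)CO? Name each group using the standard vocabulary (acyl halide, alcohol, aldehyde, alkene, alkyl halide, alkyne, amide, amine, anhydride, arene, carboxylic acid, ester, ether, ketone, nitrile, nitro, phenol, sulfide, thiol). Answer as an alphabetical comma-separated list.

Taking each segment in turn:
  CH(COOCH3): pendant –COOCH3: carbonyl C bonded to C and –OCH3 → ester.
  CH(COCH3): pendant –COCH3: carbonyl C bonded to two carbons → ketone.
  CH(NHCOCH3): pendant –NHC(=O)CH3: N bonded to a carbonyl → amide (not amine).
  CH(CH2NH2): pendant –CH2NH2: N on sp³ C, no adjacent C=O → amine.
  CH(CHO): pendant –CHO: carbonyl C bonded to C and H → aldehyde.
  CH(OH): –OH on an sp³ carbon → alcohol (secondary).
  CH(CH2SH): pendant –CH2SH → thiol.
  CH2OH: –OH on an sp³ carbon → alcohol.

alcohol, aldehyde, amide, amine, ester, ketone, thiol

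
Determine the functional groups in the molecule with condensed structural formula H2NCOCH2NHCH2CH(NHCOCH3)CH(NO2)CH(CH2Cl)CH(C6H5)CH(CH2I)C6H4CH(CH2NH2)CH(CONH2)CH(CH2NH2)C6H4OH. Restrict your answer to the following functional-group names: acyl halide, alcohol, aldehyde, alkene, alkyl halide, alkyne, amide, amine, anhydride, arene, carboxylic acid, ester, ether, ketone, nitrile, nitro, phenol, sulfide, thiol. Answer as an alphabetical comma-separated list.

alkyl halide, amide, amine, arene, nitro, phenol

–C(=O)NH2: carbonyl C bonded to C and to N → amide (the N is not a separate amine).
C–N–C with sp³ carbons and no adjacent C=O → amine (secondary).
pendant –NHC(=O)CH3: N bonded to a carbonyl → amide (not amine).
–NO2 on an sp³ carbon → nitro (the N=O is not a carbonyl).
pendant –CH2X: halogen on sp³ carbon → alkyl halide.
pendant –C6H5: benzene ring → arene.
pendant –CH2X: halogen on sp³ carbon → alkyl halide.
para-disubstituted benzene ring → arene.
pendant –CH2NH2: N on sp³ C, no adjacent C=O → amine.
pendant –CONH2: carbonyl C bonded to C and N → amide.
pendant –CH2NH2: N on sp³ C, no adjacent C=O → amine.
–OH attached directly to an aromatic ring → phenol (not alcohol); the ring itself is an arene.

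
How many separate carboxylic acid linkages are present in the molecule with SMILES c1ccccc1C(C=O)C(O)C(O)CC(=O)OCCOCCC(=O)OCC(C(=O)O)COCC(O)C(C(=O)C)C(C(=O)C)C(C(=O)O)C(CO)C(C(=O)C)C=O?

2

Reading the structure from left to right:
  C6H5: C6H5– phenyl ring → arene.
  CH(CHO): pendant –CHO: carbonyl C bonded to C and H → aldehyde.
  CH(OH): –OH on an sp³ carbon → alcohol (secondary).
  CH(OH): –OH on an sp³ carbon → alcohol (secondary).
  CH2COOCH2: –C(=O)–O–C with C on the carbonyl side → ester.
  CH2OCH2: C–O–C with sp³ carbons on both sides and no adjacent C=O → ether.
  CH2COOCH2: –C(=O)–O–C with C on the carbonyl side → ester.
  CH(COOH): pendant –COOH: carbonyl C bonded to C and –OH → carboxylic acid.
  CH2OCH2: C–O–C with sp³ carbons on both sides and no adjacent C=O → ether.
  CH(OH): –OH on an sp³ carbon → alcohol (secondary).
  CH(COCH3): pendant –COCH3: carbonyl C bonded to two carbons → ketone.
  CH(COCH3): pendant –COCH3: carbonyl C bonded to two carbons → ketone.
  CH(COOH): pendant –COOH: carbonyl C bonded to C and –OH → carboxylic acid.
  CH(CH2OH): pendant –CH2OH on an sp³ backbone C → alcohol.
  CH(COCH3): pendant –COCH3: carbonyl C bonded to two carbons → ketone.
  CHO: terminal –CHO: carbonyl C bonded to H and C → aldehyde.
Carboxylic acid appears at: CH(COOH), CH(COOH) → 2.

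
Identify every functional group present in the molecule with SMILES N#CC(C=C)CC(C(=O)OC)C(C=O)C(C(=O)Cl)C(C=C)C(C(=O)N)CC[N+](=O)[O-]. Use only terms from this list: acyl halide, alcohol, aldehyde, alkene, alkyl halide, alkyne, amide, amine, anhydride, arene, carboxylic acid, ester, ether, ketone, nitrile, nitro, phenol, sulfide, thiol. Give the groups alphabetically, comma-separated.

acyl halide, aldehyde, alkene, amide, ester, nitrile, nitro

Reading the structure from left to right:
  N≡C: N≡C–: carbon triple-bonded to nitrogen → nitrile.
  CH(CH=CH2): pendant –CH=CH2: C=C double bond → alkene.
  CH(COOCH3): pendant –COOCH3: carbonyl C bonded to C and –OCH3 → ester.
  CH(CHO): pendant –CHO: carbonyl C bonded to C and H → aldehyde.
  CH(COCl): pendant –C(=O)X: carbonyl C bonded to C and halogen → acyl halide.
  CH(CH=CH2): pendant –CH=CH2: C=C double bond → alkene.
  CH(CONH2): pendant –CONH2: carbonyl C bonded to C and N → amide.
  CH2NO2: –NO2 on carbon → nitro group.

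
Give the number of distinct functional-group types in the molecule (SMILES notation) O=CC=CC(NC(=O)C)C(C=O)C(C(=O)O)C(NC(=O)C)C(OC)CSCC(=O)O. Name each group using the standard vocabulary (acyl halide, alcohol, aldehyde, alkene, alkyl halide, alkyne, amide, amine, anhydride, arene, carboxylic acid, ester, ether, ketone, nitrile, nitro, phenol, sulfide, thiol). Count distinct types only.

6

Working along the chain:
  OHC: terminal –CHO: carbonyl C bonded to H and C → aldehyde.
  CH=CH: C=C double bond → alkene.
  CH(NHCOCH3): pendant –NHC(=O)CH3: N bonded to a carbonyl → amide (not amine).
  CH(CHO): pendant –CHO: carbonyl C bonded to C and H → aldehyde.
  CH(COOH): pendant –COOH: carbonyl C bonded to C and –OH → carboxylic acid.
  CH(NHCOCH3): pendant –NHC(=O)CH3: N bonded to a carbonyl → amide (not amine).
  CH(OCH3): pendant –OCH3: C–O–C with sp³ C, no adjacent C=O → ether.
  CH2SCH2: C–S–C linkage → sulfide (thioether).
  COOH: –COOH: carbonyl C bonded to –OH and C → carboxylic acid (the –OH is not a separate alcohol).
Distinct types present: aldehyde, alkene, amide, carboxylic acid, ether, sulfide.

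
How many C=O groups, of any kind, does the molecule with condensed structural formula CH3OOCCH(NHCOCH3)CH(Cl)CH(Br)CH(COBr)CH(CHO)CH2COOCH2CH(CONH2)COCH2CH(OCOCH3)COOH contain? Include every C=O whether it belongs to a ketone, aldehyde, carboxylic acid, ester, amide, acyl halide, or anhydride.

9

CH3OOC: ester, 1 C=O (running total 1).
CH(NHCOCH3): amide, 1 C=O (running total 2).
CH(COBr): acyl halide, 1 C=O (running total 3).
CH(CHO): aldehyde, 1 C=O (running total 4).
CH2COOCH2: ester, 1 C=O (running total 5).
CH(CONH2): amide, 1 C=O (running total 6).
CO: ketone, 1 C=O (running total 7).
CH(OCOCH3): ester, 1 C=O (running total 8).
COOH: carboxylic acid, 1 C=O (running total 9).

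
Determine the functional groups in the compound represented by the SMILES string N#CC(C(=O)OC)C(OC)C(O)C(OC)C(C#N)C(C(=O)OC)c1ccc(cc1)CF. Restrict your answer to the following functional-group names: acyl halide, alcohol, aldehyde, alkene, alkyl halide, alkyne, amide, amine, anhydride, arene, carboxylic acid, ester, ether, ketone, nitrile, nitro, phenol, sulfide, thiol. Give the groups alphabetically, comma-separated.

Taking each segment in turn:
  N≡C: N≡C–: carbon triple-bonded to nitrogen → nitrile.
  CH(COOCH3): pendant –COOCH3: carbonyl C bonded to C and –OCH3 → ester.
  CH(OCH3): pendant –OCH3: C–O–C with sp³ C, no adjacent C=O → ether.
  CH(OH): –OH on an sp³ carbon → alcohol (secondary).
  CH(OCH3): pendant –OCH3: C–O–C with sp³ C, no adjacent C=O → ether.
  CH(CN): pendant –C≡N: nitrile.
  CH(COOCH3): pendant –COOCH3: carbonyl C bonded to C and –OCH3 → ester.
  C6H4: para-disubstituted benzene ring → arene.
  CH2F: halogen on an sp³ carbon → alkyl halide.

alcohol, alkyl halide, arene, ester, ether, nitrile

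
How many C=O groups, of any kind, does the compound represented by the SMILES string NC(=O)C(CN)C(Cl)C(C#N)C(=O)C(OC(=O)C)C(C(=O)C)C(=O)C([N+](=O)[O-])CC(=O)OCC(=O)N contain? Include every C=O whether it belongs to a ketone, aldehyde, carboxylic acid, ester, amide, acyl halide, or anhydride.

H2NCO: amide, 1 C=O (running total 1).
CO: ketone, 1 C=O (running total 2).
CH(OCOCH3): ester, 1 C=O (running total 3).
CH(COCH3): ketone, 1 C=O (running total 4).
CO: ketone, 1 C=O (running total 5).
CH2COOCH2: ester, 1 C=O (running total 6).
CONH2: amide, 1 C=O (running total 7).

7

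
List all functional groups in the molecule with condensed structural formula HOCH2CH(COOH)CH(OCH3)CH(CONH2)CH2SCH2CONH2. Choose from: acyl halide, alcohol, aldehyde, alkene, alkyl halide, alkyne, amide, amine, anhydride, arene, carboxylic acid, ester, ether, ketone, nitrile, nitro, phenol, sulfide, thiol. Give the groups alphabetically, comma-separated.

alcohol, amide, carboxylic acid, ether, sulfide

HO– on an sp³ carbon → alcohol.
pendant –COOH: carbonyl C bonded to C and –OH → carboxylic acid.
pendant –OCH3: C–O–C with sp³ C, no adjacent C=O → ether.
pendant –CONH2: carbonyl C bonded to C and N → amide.
C–S–C linkage → sulfide (thioether).
–C(=O)NH2: carbonyl C bonded to C and to N → amide (the N is not a separate amine).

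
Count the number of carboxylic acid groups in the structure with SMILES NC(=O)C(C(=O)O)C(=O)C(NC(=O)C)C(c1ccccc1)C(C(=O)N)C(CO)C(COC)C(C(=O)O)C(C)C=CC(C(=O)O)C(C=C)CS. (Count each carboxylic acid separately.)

Working along the chain:
  H2NCO: –C(=O)NH2: carbonyl C bonded to C and to N → amide (the N is not a separate amine).
  CH(COOH): pendant –COOH: carbonyl C bonded to C and –OH → carboxylic acid.
  CO: –C(=O)– with carbon on both sides → ketone.
  CH(NHCOCH3): pendant –NHC(=O)CH3: N bonded to a carbonyl → amide (not amine).
  CH(C6H5): pendant –C6H5: benzene ring → arene.
  CH(CONH2): pendant –CONH2: carbonyl C bonded to C and N → amide.
  CH(CH2OH): pendant –CH2OH on an sp³ backbone C → alcohol.
  CH(CH2OCH3): pendant –CH2OCH3: C–O–C linkage → ether.
  CH(COOH): pendant –COOH: carbonyl C bonded to C and –OH → carboxylic acid.
  CH=CH: C=C double bond → alkene.
  CH(COOH): pendant –COOH: carbonyl C bonded to C and –OH → carboxylic acid.
  CH(CH=CH2): pendant –CH=CH2: C=C double bond → alkene.
  CH2SH: –SH on an sp³ carbon → thiol.
Carboxylic acid appears at: CH(COOH), CH(COOH), CH(COOH) → 3.

3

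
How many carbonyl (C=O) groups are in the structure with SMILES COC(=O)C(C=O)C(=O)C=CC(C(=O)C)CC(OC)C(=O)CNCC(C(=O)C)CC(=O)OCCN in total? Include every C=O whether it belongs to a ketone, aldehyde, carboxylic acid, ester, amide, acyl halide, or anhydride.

7

CH3OOC: ester, 1 C=O (running total 1).
CH(CHO): aldehyde, 1 C=O (running total 2).
CO: ketone, 1 C=O (running total 3).
CH(COCH3): ketone, 1 C=O (running total 4).
CO: ketone, 1 C=O (running total 5).
CH(COCH3): ketone, 1 C=O (running total 6).
CH2COOCH2: ester, 1 C=O (running total 7).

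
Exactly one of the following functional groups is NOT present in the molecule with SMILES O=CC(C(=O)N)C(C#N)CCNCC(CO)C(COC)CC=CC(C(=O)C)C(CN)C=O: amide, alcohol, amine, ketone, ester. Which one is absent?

alcohol: present (CH(CH2OH) — pendant –CH2OH on an sp³ backbone C → alcohol).
ketone: present (CH(COCH3) — pendant –COCH3: carbonyl C bonded to two carbons → ketone).
amine: present (CH2NHCH2 — C–N–C with sp³ carbons and no adjacent C=O → amine (secondary)).
amide: present (CH(CONH2) — pendant –CONH2: carbonyl C bonded to C and N → amide).
ester: no segment matches this pattern.

ester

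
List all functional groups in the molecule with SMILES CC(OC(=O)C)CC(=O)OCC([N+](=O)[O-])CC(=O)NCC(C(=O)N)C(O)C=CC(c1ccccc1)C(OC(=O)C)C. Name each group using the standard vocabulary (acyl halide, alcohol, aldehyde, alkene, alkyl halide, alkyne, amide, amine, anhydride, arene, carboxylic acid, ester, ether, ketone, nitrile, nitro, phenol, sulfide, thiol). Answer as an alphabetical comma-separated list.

Reading the structure from left to right:
  CH(OCOCH3): pendant –OC(=O)CH3: an acyloxy group → ester.
  CH2COOCH2: –C(=O)–O–C with C on the carbonyl side → ester.
  CH(NO2): –NO2 on an sp³ carbon → nitro (the N=O is not a carbonyl).
  CH2CONHCH2: –C(=O)–N– linkage → amide (the N is not an amine).
  CH(CONH2): pendant –CONH2: carbonyl C bonded to C and N → amide.
  CH(OH): –OH on an sp³ carbon → alcohol (secondary).
  CH=CH: C=C double bond → alkene.
  CH(C6H5): pendant –C6H5: benzene ring → arene.
  CH(OCOCH3): pendant –OC(=O)CH3: an acyloxy group → ester.

alcohol, alkene, amide, arene, ester, nitro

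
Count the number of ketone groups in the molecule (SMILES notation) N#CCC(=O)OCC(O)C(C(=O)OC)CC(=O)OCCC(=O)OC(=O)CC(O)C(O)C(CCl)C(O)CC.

0

Working along the chain:
  N≡C: N≡C–: carbon triple-bonded to nitrogen → nitrile.
  CH2COOCH2: –C(=O)–O–C with C on the carbonyl side → ester.
  CH(OH): –OH on an sp³ carbon → alcohol (secondary).
  CH(COOCH3): pendant –COOCH3: carbonyl C bonded to C and –OCH3 → ester.
  CH2COOCH2: –C(=O)–O–C with C on the carbonyl side → ester.
  CH2CO-O-COCH2: two acyl groups sharing one oxygen, –C(=O)–O–C(=O)– → anhydride.
  CH(OH): –OH on an sp³ carbon → alcohol (secondary).
  CH(OH): –OH on an sp³ carbon → alcohol (secondary).
  CH(CH2Cl): pendant –CH2X: halogen on sp³ carbon → alkyl halide.
  CH(OH): –OH on an sp³ carbon → alcohol (secondary).
No segment is a ketone: CH2COOCH2 is ester, not ketone; CH(COOCH3) is ester, not ketone; CH2COOCH2 is ester, not ketone. → 0.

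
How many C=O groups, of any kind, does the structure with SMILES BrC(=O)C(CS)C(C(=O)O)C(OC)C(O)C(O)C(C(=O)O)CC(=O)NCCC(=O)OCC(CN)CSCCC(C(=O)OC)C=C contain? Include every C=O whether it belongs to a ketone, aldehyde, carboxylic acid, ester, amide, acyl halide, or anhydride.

BrCO: acyl halide, 1 C=O (running total 1).
CH(COOH): carboxylic acid, 1 C=O (running total 2).
CH(COOH): carboxylic acid, 1 C=O (running total 3).
CH2CONHCH2: amide, 1 C=O (running total 4).
CH2COOCH2: ester, 1 C=O (running total 5).
CH(COOCH3): ester, 1 C=O (running total 6).

6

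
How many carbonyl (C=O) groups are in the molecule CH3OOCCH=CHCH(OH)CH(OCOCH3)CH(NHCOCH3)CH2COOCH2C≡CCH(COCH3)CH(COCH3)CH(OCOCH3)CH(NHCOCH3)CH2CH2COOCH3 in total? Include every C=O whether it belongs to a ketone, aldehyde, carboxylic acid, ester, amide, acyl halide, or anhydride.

CH3OOC: ester, 1 C=O (running total 1).
CH(OCOCH3): ester, 1 C=O (running total 2).
CH(NHCOCH3): amide, 1 C=O (running total 3).
CH2COOCH2: ester, 1 C=O (running total 4).
CH(COCH3): ketone, 1 C=O (running total 5).
CH(COCH3): ketone, 1 C=O (running total 6).
CH(OCOCH3): ester, 1 C=O (running total 7).
CH(NHCOCH3): amide, 1 C=O (running total 8).
COOCH3: ester, 1 C=O (running total 9).

9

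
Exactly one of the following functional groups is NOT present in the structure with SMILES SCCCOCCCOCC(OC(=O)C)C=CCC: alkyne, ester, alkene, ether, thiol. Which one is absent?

alkene: present (CH=CH — C=C double bond → alkene).
ether: present (CH2OCH2 — C–O–C with sp³ carbons on both sides and no adjacent C=O → ether).
ester: present (CH(OCOCH3) — pendant –OC(=O)CH3: an acyloxy group → ester).
thiol: present (HSCH2 — –SH on an sp³ carbon → thiol).
alkyne: no segment matches this pattern.

alkyne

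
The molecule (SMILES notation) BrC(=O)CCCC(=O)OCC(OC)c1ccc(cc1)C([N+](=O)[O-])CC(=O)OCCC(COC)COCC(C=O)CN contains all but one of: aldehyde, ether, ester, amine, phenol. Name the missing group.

amine: present (CH2NH2 — –NH2 on an sp³ carbon with no adjacent C=O → amine).
aldehyde: present (CH(CHO) — pendant –CHO: carbonyl C bonded to C and H → aldehyde).
ether: present (CH(OCH3) — pendant –OCH3: C–O–C with sp³ C, no adjacent C=O → ether).
ester: present (CH2COOCH2 — –C(=O)–O–C with C on the carbonyl side → ester).
phenol: no segment matches this pattern.

phenol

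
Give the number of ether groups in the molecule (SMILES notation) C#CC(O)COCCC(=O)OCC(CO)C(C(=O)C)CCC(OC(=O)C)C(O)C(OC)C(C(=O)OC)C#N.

2

Reading the structure from left to right:
  HC≡C: C≡C triple bond → alkyne.
  CH(OH): –OH on an sp³ carbon → alcohol (secondary).
  CH2OCH2: C–O–C with sp³ carbons on both sides and no adjacent C=O → ether.
  CH2COOCH2: –C(=O)–O–C with C on the carbonyl side → ester.
  CH(CH2OH): pendant –CH2OH on an sp³ backbone C → alcohol.
  CH(COCH3): pendant –COCH3: carbonyl C bonded to two carbons → ketone.
  CH(OCOCH3): pendant –OC(=O)CH3: an acyloxy group → ester.
  CH(OH): –OH on an sp³ carbon → alcohol (secondary).
  CH(OCH3): pendant –OCH3: C–O–C with sp³ C, no adjacent C=O → ether.
  CH(COOCH3): pendant –COOCH3: carbonyl C bonded to C and –OCH3 → ester.
  CN: –C≡N: carbon triple-bonded to nitrogen → nitrile.
Ether appears at: CH2OCH2, CH(OCH3) → 2.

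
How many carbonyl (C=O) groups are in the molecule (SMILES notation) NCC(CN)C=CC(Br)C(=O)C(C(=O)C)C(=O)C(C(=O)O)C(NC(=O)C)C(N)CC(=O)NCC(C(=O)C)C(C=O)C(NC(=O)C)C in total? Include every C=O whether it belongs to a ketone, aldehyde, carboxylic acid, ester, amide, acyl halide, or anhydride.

9

CO: ketone, 1 C=O (running total 1).
CH(COCH3): ketone, 1 C=O (running total 2).
CO: ketone, 1 C=O (running total 3).
CH(COOH): carboxylic acid, 1 C=O (running total 4).
CH(NHCOCH3): amide, 1 C=O (running total 5).
CH2CONHCH2: amide, 1 C=O (running total 6).
CH(COCH3): ketone, 1 C=O (running total 7).
CH(CHO): aldehyde, 1 C=O (running total 8).
CH(NHCOCH3): amide, 1 C=O (running total 9).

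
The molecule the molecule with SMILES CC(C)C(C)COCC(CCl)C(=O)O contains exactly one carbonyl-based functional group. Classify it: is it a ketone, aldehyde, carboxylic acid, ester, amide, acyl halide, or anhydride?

carboxylic acid

The carbonyl is in the COOH segment: –COOH: carbonyl C bonded to –OH and C → carboxylic acid (the –OH is not a separate alcohol).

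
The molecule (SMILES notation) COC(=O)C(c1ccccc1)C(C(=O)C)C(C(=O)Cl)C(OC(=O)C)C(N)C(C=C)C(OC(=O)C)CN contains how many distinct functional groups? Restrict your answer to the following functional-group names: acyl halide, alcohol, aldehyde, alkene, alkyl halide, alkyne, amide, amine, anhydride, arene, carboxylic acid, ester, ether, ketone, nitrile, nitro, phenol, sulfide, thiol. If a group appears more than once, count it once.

Reading the structure from left to right:
  CH3OOC: CH3O–C(=O)–: carbonyl C bonded to C and to –OCH3 → ester (not ketone + ether).
  CH(C6H5): pendant –C6H5: benzene ring → arene.
  CH(COCH3): pendant –COCH3: carbonyl C bonded to two carbons → ketone.
  CH(COCl): pendant –C(=O)X: carbonyl C bonded to C and halogen → acyl halide.
  CH(OCOCH3): pendant –OC(=O)CH3: an acyloxy group → ester.
  CH(NH2): –NH2 on an sp³ carbon with no adjacent C=O → amine.
  CH(CH=CH2): pendant –CH=CH2: C=C double bond → alkene.
  CH(OCOCH3): pendant –OC(=O)CH3: an acyloxy group → ester.
  CH2NH2: –NH2 on an sp³ carbon with no adjacent C=O → amine.
Distinct types present: acyl halide, alkene, amine, arene, ester, ketone.

6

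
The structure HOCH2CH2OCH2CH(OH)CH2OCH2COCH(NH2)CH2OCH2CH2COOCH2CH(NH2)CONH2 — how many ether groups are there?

3

HO– on an sp³ carbon → alcohol.
C–O–C with sp³ carbons on both sides and no adjacent C=O → ether.
–OH on an sp³ carbon → alcohol (secondary).
C–O–C with sp³ carbons on both sides and no adjacent C=O → ether.
–C(=O)– with carbon on both sides → ketone.
–NH2 on an sp³ carbon with no adjacent C=O → amine.
C–O–C with sp³ carbons on both sides and no adjacent C=O → ether.
–C(=O)–O–C with C on the carbonyl side → ester.
–NH2 on an sp³ carbon with no adjacent C=O → amine.
–C(=O)NH2: carbonyl C bonded to C and to N → amide (the N is not a separate amine).
Ether appears at: CH2OCH2, CH2OCH2, CH2OCH2 → 3.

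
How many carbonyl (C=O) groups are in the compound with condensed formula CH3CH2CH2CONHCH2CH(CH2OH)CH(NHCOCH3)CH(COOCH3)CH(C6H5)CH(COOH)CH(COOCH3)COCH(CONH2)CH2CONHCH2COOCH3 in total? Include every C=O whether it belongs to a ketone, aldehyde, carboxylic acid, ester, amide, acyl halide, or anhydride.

CH2CONHCH2: amide, 1 C=O (running total 1).
CH(NHCOCH3): amide, 1 C=O (running total 2).
CH(COOCH3): ester, 1 C=O (running total 3).
CH(COOH): carboxylic acid, 1 C=O (running total 4).
CH(COOCH3): ester, 1 C=O (running total 5).
CO: ketone, 1 C=O (running total 6).
CH(CONH2): amide, 1 C=O (running total 7).
CH2CONHCH2: amide, 1 C=O (running total 8).
COOCH3: ester, 1 C=O (running total 9).

9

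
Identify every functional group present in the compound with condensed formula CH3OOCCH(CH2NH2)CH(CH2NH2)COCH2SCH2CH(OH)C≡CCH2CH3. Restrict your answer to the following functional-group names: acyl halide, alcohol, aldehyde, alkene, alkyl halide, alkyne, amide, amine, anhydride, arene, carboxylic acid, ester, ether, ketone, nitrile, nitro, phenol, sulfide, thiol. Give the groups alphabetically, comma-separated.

Taking each segment in turn:
  CH3OOC: CH3O–C(=O)–: carbonyl C bonded to C and to –OCH3 → ester (not ketone + ether).
  CH(CH2NH2): pendant –CH2NH2: N on sp³ C, no adjacent C=O → amine.
  CH(CH2NH2): pendant –CH2NH2: N on sp³ C, no adjacent C=O → amine.
  CO: –C(=O)– with carbon on both sides → ketone.
  CH2SCH2: C–S–C linkage → sulfide (thioether).
  CH(OH): –OH on an sp³ carbon → alcohol (secondary).
  C≡C: C≡C triple bond → alkyne.

alcohol, alkyne, amine, ester, ketone, sulfide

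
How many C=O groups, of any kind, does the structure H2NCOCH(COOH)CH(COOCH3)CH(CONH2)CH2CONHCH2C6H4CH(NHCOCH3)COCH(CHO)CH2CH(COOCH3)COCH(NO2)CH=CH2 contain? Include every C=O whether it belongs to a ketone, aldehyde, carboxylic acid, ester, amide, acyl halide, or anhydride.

10

H2NCO: amide, 1 C=O (running total 1).
CH(COOH): carboxylic acid, 1 C=O (running total 2).
CH(COOCH3): ester, 1 C=O (running total 3).
CH(CONH2): amide, 1 C=O (running total 4).
CH2CONHCH2: amide, 1 C=O (running total 5).
CH(NHCOCH3): amide, 1 C=O (running total 6).
CO: ketone, 1 C=O (running total 7).
CH(CHO): aldehyde, 1 C=O (running total 8).
CH(COOCH3): ester, 1 C=O (running total 9).
CO: ketone, 1 C=O (running total 10).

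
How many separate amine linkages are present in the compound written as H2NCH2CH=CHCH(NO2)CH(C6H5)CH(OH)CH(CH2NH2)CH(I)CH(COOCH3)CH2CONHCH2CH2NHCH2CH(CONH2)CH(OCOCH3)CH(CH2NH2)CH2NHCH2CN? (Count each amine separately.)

–NH2 on an sp³ carbon with no adjacent C=O → amine.
C=C double bond → alkene.
–NO2 on an sp³ carbon → nitro (the N=O is not a carbonyl).
pendant –C6H5: benzene ring → arene.
–OH on an sp³ carbon → alcohol (secondary).
pendant –CH2NH2: N on sp³ C, no adjacent C=O → amine.
halogen on an sp³ carbon → alkyl halide.
pendant –COOCH3: carbonyl C bonded to C and –OCH3 → ester.
–C(=O)–N– linkage → amide (the N is not an amine).
C–N–C with sp³ carbons and no adjacent C=O → amine (secondary).
pendant –CONH2: carbonyl C bonded to C and N → amide.
pendant –OC(=O)CH3: an acyloxy group → ester.
pendant –CH2NH2: N on sp³ C, no adjacent C=O → amine.
C–N–C with sp³ carbons and no adjacent C=O → amine (secondary).
–C≡N: carbon triple-bonded to nitrogen → nitrile.
Amine appears at: H2NCH2, CH(CH2NH2), CH2NHCH2, CH(CH2NH2), CH2NHCH2 → 5.

5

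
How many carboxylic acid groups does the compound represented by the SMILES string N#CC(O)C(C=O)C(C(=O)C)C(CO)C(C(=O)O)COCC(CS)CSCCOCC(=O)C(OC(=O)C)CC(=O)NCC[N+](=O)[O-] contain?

Taking each segment in turn:
  N≡C: N≡C–: carbon triple-bonded to nitrogen → nitrile.
  CH(OH): –OH on an sp³ carbon → alcohol (secondary).
  CH(CHO): pendant –CHO: carbonyl C bonded to C and H → aldehyde.
  CH(COCH3): pendant –COCH3: carbonyl C bonded to two carbons → ketone.
  CH(CH2OH): pendant –CH2OH on an sp³ backbone C → alcohol.
  CH(COOH): pendant –COOH: carbonyl C bonded to C and –OH → carboxylic acid.
  CH2OCH2: C–O–C with sp³ carbons on both sides and no adjacent C=O → ether.
  CH(CH2SH): pendant –CH2SH → thiol.
  CH2SCH2: C–S–C linkage → sulfide (thioether).
  CH2OCH2: C–O–C with sp³ carbons on both sides and no adjacent C=O → ether.
  CO: –C(=O)– with carbon on both sides → ketone.
  CH(OCOCH3): pendant –OC(=O)CH3: an acyloxy group → ester.
  CH2CONHCH2: –C(=O)–N– linkage → amide (the N is not an amine).
  CH2NO2: –NO2 on carbon → nitro group.
Carboxylic acid appears at: CH(COOH) → 1.

1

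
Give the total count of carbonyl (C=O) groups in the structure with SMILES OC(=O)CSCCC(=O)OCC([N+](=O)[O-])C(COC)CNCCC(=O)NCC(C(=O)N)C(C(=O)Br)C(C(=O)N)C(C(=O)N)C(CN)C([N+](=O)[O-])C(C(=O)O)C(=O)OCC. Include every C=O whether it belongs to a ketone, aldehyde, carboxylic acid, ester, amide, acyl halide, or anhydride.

9

HOOC: carboxylic acid, 1 C=O (running total 1).
CH2COOCH2: ester, 1 C=O (running total 2).
CH2CONHCH2: amide, 1 C=O (running total 3).
CH(CONH2): amide, 1 C=O (running total 4).
CH(COBr): acyl halide, 1 C=O (running total 5).
CH(CONH2): amide, 1 C=O (running total 6).
CH(CONH2): amide, 1 C=O (running total 7).
CH(COOH): carboxylic acid, 1 C=O (running total 8).
COOCH2CH3: ester, 1 C=O (running total 9).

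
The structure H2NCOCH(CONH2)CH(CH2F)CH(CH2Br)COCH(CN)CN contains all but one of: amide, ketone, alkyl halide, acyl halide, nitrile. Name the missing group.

acyl halide

ketone: present (CO — –C(=O)– with carbon on both sides → ketone).
nitrile: present (CH(CN) — pendant –C≡N: nitrile).
alkyl halide: present (CH(CH2F) — pendant –CH2X: halogen on sp³ carbon → alkyl halide).
amide: present (H2NCO — –C(=O)NH2: carbonyl C bonded to C and to N → amide (the N is not a separate amine)).
acyl halide: no segment matches this pattern.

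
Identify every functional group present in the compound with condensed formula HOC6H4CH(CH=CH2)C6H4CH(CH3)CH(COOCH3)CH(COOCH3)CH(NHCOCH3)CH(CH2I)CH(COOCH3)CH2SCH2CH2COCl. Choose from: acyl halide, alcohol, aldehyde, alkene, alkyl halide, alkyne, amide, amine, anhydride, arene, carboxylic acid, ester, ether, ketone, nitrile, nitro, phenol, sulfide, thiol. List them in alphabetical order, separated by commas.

acyl halide, alkene, alkyl halide, amide, arene, ester, phenol, sulfide

Taking each segment in turn:
  HOC6H4: –OH attached directly to an aromatic ring → phenol (not alcohol); the ring itself is an arene.
  CH(CH=CH2): pendant –CH=CH2: C=C double bond → alkene.
  C6H4: para-disubstituted benzene ring → arene.
  CH(COOCH3): pendant –COOCH3: carbonyl C bonded to C and –OCH3 → ester.
  CH(COOCH3): pendant –COOCH3: carbonyl C bonded to C and –OCH3 → ester.
  CH(NHCOCH3): pendant –NHC(=O)CH3: N bonded to a carbonyl → amide (not amine).
  CH(CH2I): pendant –CH2X: halogen on sp³ carbon → alkyl halide.
  CH(COOCH3): pendant –COOCH3: carbonyl C bonded to C and –OCH3 → ester.
  CH2SCH2: C–S–C linkage → sulfide (thioether).
  COCl: –C(=O)Cl: carbonyl C bonded to C and to a halogen → acyl halide (not alkyl halide).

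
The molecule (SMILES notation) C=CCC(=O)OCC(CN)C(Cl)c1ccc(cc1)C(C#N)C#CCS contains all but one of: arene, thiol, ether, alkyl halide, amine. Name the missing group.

amine: present (CH(CH2NH2) — pendant –CH2NH2: N on sp³ C, no adjacent C=O → amine).
alkyl halide: present (CH(Cl) — halogen on an sp³ carbon → alkyl halide).
arene: present (C6H4 — para-disubstituted benzene ring → arene).
thiol: present (CH2SH — –SH on an sp³ carbon → thiol).
ether: absent. In CH2COOCH2, the C–O–C oxygen is adjacent to a C=O, so it belongs to an ester, not an ether.

ether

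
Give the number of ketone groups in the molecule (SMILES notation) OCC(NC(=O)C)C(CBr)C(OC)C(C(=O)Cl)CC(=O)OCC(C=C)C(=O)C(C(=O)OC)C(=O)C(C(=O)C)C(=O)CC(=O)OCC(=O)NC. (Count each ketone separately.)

4

Working along the chain:
  HOCH2: HO– on an sp³ carbon → alcohol.
  CH(NHCOCH3): pendant –NHC(=O)CH3: N bonded to a carbonyl → amide (not amine).
  CH(CH2Br): pendant –CH2X: halogen on sp³ carbon → alkyl halide.
  CH(OCH3): pendant –OCH3: C–O–C with sp³ C, no adjacent C=O → ether.
  CH(COCl): pendant –C(=O)X: carbonyl C bonded to C and halogen → acyl halide.
  CH2COOCH2: –C(=O)–O–C with C on the carbonyl side → ester.
  CH(CH=CH2): pendant –CH=CH2: C=C double bond → alkene.
  CO: –C(=O)– with carbon on both sides → ketone.
  CH(COOCH3): pendant –COOCH3: carbonyl C bonded to C and –OCH3 → ester.
  CO: –C(=O)– with carbon on both sides → ketone.
  CH(COCH3): pendant –COCH3: carbonyl C bonded to two carbons → ketone.
  CO: –C(=O)– with carbon on both sides → ketone.
  CH2COOCH2: –C(=O)–O–C with C on the carbonyl side → ester.
  CONHCH3: –C(=O)NHCH3: carbonyl C bonded to C and to N → amide (the N is not an amine).
Ketone appears at: CO, CO, CH(COCH3), CO → 4.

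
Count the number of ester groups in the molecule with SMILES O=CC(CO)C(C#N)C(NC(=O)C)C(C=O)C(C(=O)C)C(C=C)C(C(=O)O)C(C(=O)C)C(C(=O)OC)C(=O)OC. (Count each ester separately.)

2

Reading the structure from left to right:
  OHC: terminal –CHO: carbonyl C bonded to H and C → aldehyde.
  CH(CH2OH): pendant –CH2OH on an sp³ backbone C → alcohol.
  CH(CN): pendant –C≡N: nitrile.
  CH(NHCOCH3): pendant –NHC(=O)CH3: N bonded to a carbonyl → amide (not amine).
  CH(CHO): pendant –CHO: carbonyl C bonded to C and H → aldehyde.
  CH(COCH3): pendant –COCH3: carbonyl C bonded to two carbons → ketone.
  CH(CH=CH2): pendant –CH=CH2: C=C double bond → alkene.
  CH(COOH): pendant –COOH: carbonyl C bonded to C and –OH → carboxylic acid.
  CH(COCH3): pendant –COCH3: carbonyl C bonded to two carbons → ketone.
  CH(COOCH3): pendant –COOCH3: carbonyl C bonded to C and –OCH3 → ester.
  COOCH3: –C(=O)OCH3: carbonyl C bonded to C and to –OCH3 → ester (not ketone + ether).
Ester appears at: CH(COOCH3), COOCH3 → 2.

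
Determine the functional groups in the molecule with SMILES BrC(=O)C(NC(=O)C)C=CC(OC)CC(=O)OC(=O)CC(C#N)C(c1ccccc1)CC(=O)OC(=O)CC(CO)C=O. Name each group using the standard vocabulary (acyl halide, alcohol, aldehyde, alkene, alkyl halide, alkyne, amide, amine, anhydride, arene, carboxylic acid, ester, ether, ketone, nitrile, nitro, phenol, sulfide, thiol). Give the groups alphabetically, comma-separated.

acyl halide, alcohol, aldehyde, alkene, amide, anhydride, arene, ether, nitrile

Working along the chain:
  BrCO: –C(=O)Br: carbonyl C bonded to C and to a halogen → acyl halide (not alkyl halide).
  CH(NHCOCH3): pendant –NHC(=O)CH3: N bonded to a carbonyl → amide (not amine).
  CH=CH: C=C double bond → alkene.
  CH(OCH3): pendant –OCH3: C–O–C with sp³ C, no adjacent C=O → ether.
  CH2CO-O-COCH2: two acyl groups sharing one oxygen, –C(=O)–O–C(=O)– → anhydride.
  CH(CN): pendant –C≡N: nitrile.
  CH(C6H5): pendant –C6H5: benzene ring → arene.
  CH2CO-O-COCH2: two acyl groups sharing one oxygen, –C(=O)–O–C(=O)– → anhydride.
  CH(CH2OH): pendant –CH2OH on an sp³ backbone C → alcohol.
  CHO: terminal –CHO: carbonyl C bonded to H and C → aldehyde.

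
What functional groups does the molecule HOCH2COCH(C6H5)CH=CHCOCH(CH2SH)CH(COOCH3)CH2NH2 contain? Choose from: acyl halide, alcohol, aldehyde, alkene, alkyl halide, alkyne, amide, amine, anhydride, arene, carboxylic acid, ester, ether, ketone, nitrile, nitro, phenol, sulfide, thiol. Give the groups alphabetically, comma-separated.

Reading the structure from left to right:
  HOCH2: HO– on an sp³ carbon → alcohol.
  CO: –C(=O)– with carbon on both sides → ketone.
  CH(C6H5): pendant –C6H5: benzene ring → arene.
  CH=CH: C=C double bond → alkene.
  CO: –C(=O)– with carbon on both sides → ketone.
  CH(CH2SH): pendant –CH2SH → thiol.
  CH(COOCH3): pendant –COOCH3: carbonyl C bonded to C and –OCH3 → ester.
  CH2NH2: –NH2 on an sp³ carbon with no adjacent C=O → amine.

alcohol, alkene, amine, arene, ester, ketone, thiol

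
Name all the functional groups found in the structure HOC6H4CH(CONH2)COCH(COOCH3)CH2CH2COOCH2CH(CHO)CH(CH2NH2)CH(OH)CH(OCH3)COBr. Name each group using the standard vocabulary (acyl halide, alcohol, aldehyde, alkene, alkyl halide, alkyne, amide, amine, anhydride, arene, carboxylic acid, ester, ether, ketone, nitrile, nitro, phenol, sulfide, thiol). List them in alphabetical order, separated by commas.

Working along the chain:
  HOC6H4: –OH attached directly to an aromatic ring → phenol (not alcohol); the ring itself is an arene.
  CH(CONH2): pendant –CONH2: carbonyl C bonded to C and N → amide.
  CO: –C(=O)– with carbon on both sides → ketone.
  CH(COOCH3): pendant –COOCH3: carbonyl C bonded to C and –OCH3 → ester.
  CH2COOCH2: –C(=O)–O–C with C on the carbonyl side → ester.
  CH(CHO): pendant –CHO: carbonyl C bonded to C and H → aldehyde.
  CH(CH2NH2): pendant –CH2NH2: N on sp³ C, no adjacent C=O → amine.
  CH(OH): –OH on an sp³ carbon → alcohol (secondary).
  CH(OCH3): pendant –OCH3: C–O–C with sp³ C, no adjacent C=O → ether.
  COBr: –C(=O)Br: carbonyl C bonded to C and to a halogen → acyl halide (not alkyl halide).

acyl halide, alcohol, aldehyde, amide, amine, arene, ester, ether, ketone, phenol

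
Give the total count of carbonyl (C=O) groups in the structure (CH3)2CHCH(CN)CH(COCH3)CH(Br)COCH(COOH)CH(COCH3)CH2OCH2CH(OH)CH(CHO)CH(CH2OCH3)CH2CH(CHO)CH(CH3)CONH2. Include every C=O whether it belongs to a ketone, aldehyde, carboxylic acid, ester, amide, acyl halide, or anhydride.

7

CH(COCH3): ketone, 1 C=O (running total 1).
CO: ketone, 1 C=O (running total 2).
CH(COOH): carboxylic acid, 1 C=O (running total 3).
CH(COCH3): ketone, 1 C=O (running total 4).
CH(CHO): aldehyde, 1 C=O (running total 5).
CH(CHO): aldehyde, 1 C=O (running total 6).
CONH2: amide, 1 C=O (running total 7).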